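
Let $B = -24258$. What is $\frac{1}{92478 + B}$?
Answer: $\frac{1}{68220} \approx 1.4658 \cdot 10^{-5}$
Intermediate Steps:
$\frac{1}{92478 + B} = \frac{1}{92478 - 24258} = \frac{1}{68220}$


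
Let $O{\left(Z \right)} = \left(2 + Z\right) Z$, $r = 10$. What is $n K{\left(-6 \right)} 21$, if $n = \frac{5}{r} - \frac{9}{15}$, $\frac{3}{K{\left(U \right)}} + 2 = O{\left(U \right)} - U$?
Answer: $- \frac{9}{40} \approx -0.225$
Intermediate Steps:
$O{\left(Z \right)} = Z \left(2 + Z\right)$
$K{\left(U \right)} = \frac{3}{-2 - U + U \left(2 + U\right)}$ ($K{\left(U \right)} = \frac{3}{-2 + \left(U \left(2 + U\right) - U\right)} = \frac{3}{-2 + \left(- U + U \left(2 + U\right)\right)} = \frac{3}{-2 - U + U \left(2 + U\right)}$)
$n = - \frac{1}{10}$ ($n = \frac{5}{10} - \frac{9}{15} = 5 \cdot \frac{1}{10} - \frac{3}{5} = \frac{1}{2} - \frac{3}{5} = - \frac{1}{10} \approx -0.1$)
$n K{\left(-6 \right)} 21 = - \frac{3 \frac{1}{-2 - 6 + \left(-6\right)^{2}}}{10} \cdot 21 = - \frac{3 \frac{1}{-2 - 6 + 36}}{10} \cdot 21 = - \frac{3 \cdot \frac{1}{28}}{10} \cdot 21 = \left(- \frac{1}{10}\right) \frac{3}{28} \cdot 21 = \left(- \frac{3}{280}\right) 21 = - \frac{9}{40}$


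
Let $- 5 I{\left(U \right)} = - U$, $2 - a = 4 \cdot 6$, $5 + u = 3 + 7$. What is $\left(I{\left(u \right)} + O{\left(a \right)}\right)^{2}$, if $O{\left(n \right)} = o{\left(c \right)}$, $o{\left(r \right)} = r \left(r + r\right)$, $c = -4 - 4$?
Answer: $16641$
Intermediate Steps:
$c = -8$
$u = 5$ ($u = -5 + \left(3 + 7\right) = -5 + 10 = 5$)
$a = -22$ ($a = 2 - 4 \cdot 6 = 2 - 24 = -22$)
$o{\left(r \right)} = 2 r^{2}$ ($o{\left(r \right)} = r 2 r = 2 r^{2}$)
$O{\left(n \right)} = 128$ ($O{\left(n \right)} = 2 \left(-8\right)^{2} = 2 \cdot 64 = 128$)
$I{\left(U \right)} = \frac{U}{5}$ ($I{\left(U \right)} = - \frac{\left(-1\right) U}{5} = \frac{U}{5}$)
$\left(I{\left(u \right)} + O{\left(a \right)}\right)^{2} = \left(\frac{1}{5} \cdot 5 + 128\right)^{2} = \left(1 + 128\right)^{2} = 129^{2} = 16641$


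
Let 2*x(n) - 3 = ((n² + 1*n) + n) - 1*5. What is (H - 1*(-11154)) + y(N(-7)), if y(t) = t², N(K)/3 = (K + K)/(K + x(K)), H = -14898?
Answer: -1344528/361 ≈ -3724.5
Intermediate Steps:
x(n) = -1 + n + n²/2 (x(n) = 3/2 + (((n² + 1*n) + n) - 1*5)/2 = 3/2 + (((n² + n) + n) - 5)/2 = 3/2 + (((n + n²) + n) - 5)/2 = 3/2 + ((n² + 2*n) - 5)/2 = 3/2 + (-5 + n² + 2*n)/2 = 3/2 + (-5/2 + n + n²/2) = -1 + n + n²/2)
N(K) = 6*K/(-1 + K²/2 + 2*K) (N(K) = 3*((K + K)/(K + (-1 + K + K²/2))) = 3*((2*K)/(-1 + K²/2 + 2*K)) = 3*(2*K/(-1 + K²/2 + 2*K)) = 6*K/(-1 + K²/2 + 2*K))
(H - 1*(-11154)) + y(N(-7)) = (-14898 - 1*(-11154)) + (12*(-7)/(-2 + (-7)² + 4*(-7)))² = (-14898 + 11154) + (12*(-7)/(-2 + 49 - 28))² = -3744 + (12*(-7)/19)² = -3744 + (12*(-7)*(1/19))² = -3744 + (-84/19)² = -3744 + 7056/361 = -1344528/361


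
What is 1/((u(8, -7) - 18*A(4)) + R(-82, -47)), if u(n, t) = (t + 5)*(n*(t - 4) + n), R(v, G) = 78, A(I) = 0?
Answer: 1/238 ≈ 0.0042017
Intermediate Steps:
u(n, t) = (5 + t)*(n + n*(-4 + t)) (u(n, t) = (5 + t)*(n*(-4 + t) + n) = (5 + t)*(n + n*(-4 + t)))
1/((u(8, -7) - 18*A(4)) + R(-82, -47)) = 1/((8*(-15 + (-7)² + 2*(-7)) - 18*0) + 78) = 1/((8*(-15 + 49 - 14) + 0) + 78) = 1/((8*20 + 0) + 78) = 1/((160 + 0) + 78) = 1/(160 + 78) = 1/238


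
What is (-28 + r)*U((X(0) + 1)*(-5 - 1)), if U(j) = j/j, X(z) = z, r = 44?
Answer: 16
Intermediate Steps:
U(j) = 1
(-28 + r)*U((X(0) + 1)*(-5 - 1)) = (-28 + 44)*1 = 16*1 = 16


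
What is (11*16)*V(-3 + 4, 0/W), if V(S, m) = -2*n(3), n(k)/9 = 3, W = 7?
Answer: -9504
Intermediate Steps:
n(k) = 27 (n(k) = 9*3 = 27)
V(S, m) = -54 (V(S, m) = -2*27 = -54)
(11*16)*V(-3 + 4, 0/W) = (11*16)*(-54) = 176*(-54) = -9504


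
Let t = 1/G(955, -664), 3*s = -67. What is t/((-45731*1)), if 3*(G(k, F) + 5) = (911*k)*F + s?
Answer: 9/79254112842632 ≈ 1.1356e-13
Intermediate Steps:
s = -67/3 (s = (⅓)*(-67) = -67/3 ≈ -22.333)
G(k, F) = -112/9 + 911*F*k/3 (G(k, F) = -5 + ((911*k)*F - 67/3)/3 = -5 + (911*F*k - 67/3)/3 = -5 + (-67/3 + 911*F*k)/3 = -5 + (-67/9 + 911*F*k/3) = -112/9 + 911*F*k/3)
t = -9/1733050072 (t = 1/(-112/9 + (911/3)*(-664)*955) = 1/(-112/9 - 577683320/3) = 1/(-1733050072/9) = -9/1733050072 ≈ -5.1932e-9)
t/((-45731*1)) = -9/(1733050072*((-45731*1))) = -9/1733050072/(-45731) = -9/1733050072*(-1/45731) = 9/79254112842632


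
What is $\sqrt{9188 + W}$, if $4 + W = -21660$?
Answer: $2 i \sqrt{3119} \approx 111.7 i$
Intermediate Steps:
$W = -21664$ ($W = -4 - 21660 = -21664$)
$\sqrt{9188 + W} = \sqrt{9188 - 21664} = \sqrt{-12476} = 2 i \sqrt{3119}$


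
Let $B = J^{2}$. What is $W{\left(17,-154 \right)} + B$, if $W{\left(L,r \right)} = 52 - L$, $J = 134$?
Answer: $17991$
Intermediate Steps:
$B = 17956$ ($B = 134^{2} = 17956$)
$W{\left(17,-154 \right)} + B = \left(52 - 17\right) + 17956 = 35 + 17956 = 17991$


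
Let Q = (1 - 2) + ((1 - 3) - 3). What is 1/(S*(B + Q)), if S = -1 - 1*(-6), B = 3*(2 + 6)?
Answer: 1/90 ≈ 0.011111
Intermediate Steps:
Q = -6 (Q = -1 + (-2 - 3) = -1 - 5 = -6)
B = 24 (B = 3*8 = 24)
S = 5 (S = -1 + 6 = 5)
1/(S*(B + Q)) = 1/(5*(24 - 6)) = 1/(5*18) = 1/90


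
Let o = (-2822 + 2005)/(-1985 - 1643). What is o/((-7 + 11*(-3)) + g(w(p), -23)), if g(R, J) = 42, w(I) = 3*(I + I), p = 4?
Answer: 817/7256 ≈ 0.11260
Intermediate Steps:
w(I) = 6*I (w(I) = 3*(2*I) = 6*I)
o = 817/3628 (o = -817/(-3628) = -817*(-1/3628) = 817/3628 ≈ 0.22519)
o/((-7 + 11*(-3)) + g(w(p), -23)) = 817/(3628*((-7 + 11*(-3)) + 42)) = 817/(3628*((-7 - 33) + 42)) = 817/(3628*(-40 + 42)) = (817/3628)/2 = (817/3628)*(½) = 817/7256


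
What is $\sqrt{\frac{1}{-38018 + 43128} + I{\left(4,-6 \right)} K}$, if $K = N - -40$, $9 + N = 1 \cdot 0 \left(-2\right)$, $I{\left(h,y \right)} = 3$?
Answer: $\frac{\sqrt{2428430410}}{5110} \approx 9.6437$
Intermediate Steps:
$N = -9$ ($N = -9 + 1 \cdot 0 \left(-2\right) = -9 + 0 \left(-2\right) = -9 + 0 = -9$)
$K = 31$ ($K = -9 - -40 = -9 + 40 = 31$)
$\sqrt{\frac{1}{-38018 + 43128} + I{\left(4,-6 \right)} K} = \sqrt{\frac{1}{-38018 + 43128} + 3 \cdot 31} = \sqrt{\frac{1}{5110} + 93} = \sqrt{\frac{475231}{5110}} = \frac{\sqrt{2428430410}}{5110}$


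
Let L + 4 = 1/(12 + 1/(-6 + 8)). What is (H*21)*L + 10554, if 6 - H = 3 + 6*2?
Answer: 282372/25 ≈ 11295.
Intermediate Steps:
H = -9 (H = 6 - (3 + 6*2) = 6 - (3 + 12) = 6 - 1*15 = 6 - 15 = -9)
L = -98/25 (L = -4 + 1/(12 + 1/(-6 + 8)) = -4 + 1/(12 + 1/2) = -4 + 1/(25/2) = -4 + 2/25 = -98/25 ≈ -3.9200)
(H*21)*L + 10554 = -9*21*(-98/25) + 10554 = -189*(-98/25) + 10554 = 18522/25 + 10554 = 282372/25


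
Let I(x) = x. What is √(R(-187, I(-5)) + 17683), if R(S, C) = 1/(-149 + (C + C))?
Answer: 2*√111760941/159 ≈ 132.98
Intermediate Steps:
R(S, C) = 1/(-149 + 2*C)
√(R(-187, I(-5)) + 17683) = √(1/(-149 + 2*(-5)) + 17683) = √(1/(-149 - 10) + 17683) = √(1/(-159) + 17683) = √(-1/159 + 17683) = √(2811596/159) = 2*√111760941/159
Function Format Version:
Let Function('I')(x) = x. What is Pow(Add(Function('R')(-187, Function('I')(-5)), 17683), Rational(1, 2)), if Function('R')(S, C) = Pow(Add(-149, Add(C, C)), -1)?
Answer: Mul(Rational(2, 159), Pow(111760941, Rational(1, 2))) ≈ 132.98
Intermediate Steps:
Function('R')(S, C) = Pow(Add(-149, Mul(2, C)), -1)
Pow(Add(Function('R')(-187, Function('I')(-5)), 17683), Rational(1, 2)) = Pow(Add(Pow(Add(-149, Mul(2, -5)), -1), 17683), Rational(1, 2)) = Pow(Add(Pow(Add(-149, -10), -1), 17683), Rational(1, 2)) = Pow(Add(Pow(-159, -1), 17683), Rational(1, 2)) = Pow(Add(Rational(-1, 159), 17683), Rational(1, 2)) = Pow(Rational(2811596, 159), Rational(1, 2)) = Mul(Rational(2, 159), Pow(111760941, Rational(1, 2)))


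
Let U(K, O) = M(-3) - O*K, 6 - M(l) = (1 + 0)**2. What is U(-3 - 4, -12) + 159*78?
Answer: 12323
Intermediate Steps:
M(l) = 5 (M(l) = 6 - (1 + 0)**2 = 6 - 1*1**2 = 6 - 1*1 = 6 - 1 = 5)
U(K, O) = 5 - K*O (U(K, O) = 5 - O*K = 5 - K*O)
U(-3 - 4, -12) + 159*78 = (5 - 1*(-3 - 4)*(-12)) + 159*78 = (5 - 1*(-7)*(-12)) + 12402 = (5 - 84) + 12402 = -79 + 12402 = 12323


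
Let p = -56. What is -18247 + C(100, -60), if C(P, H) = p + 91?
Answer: -18212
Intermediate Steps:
C(P, H) = 35 (C(P, H) = -56 + 91 = 35)
-18247 + C(100, -60) = -18247 + 35 = -18212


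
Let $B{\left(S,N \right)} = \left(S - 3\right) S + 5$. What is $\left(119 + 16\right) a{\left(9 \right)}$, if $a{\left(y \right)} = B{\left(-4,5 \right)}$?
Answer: $4455$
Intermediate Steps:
$B{\left(S,N \right)} = 5 + S \left(-3 + S\right)$ ($B{\left(S,N \right)} = \left(S - 3\right) S + 5 = \left(-3 + S\right) S + 5 = S \left(-3 + S\right) + 5 = 5 + S \left(-3 + S\right)$)
$a{\left(y \right)} = 33$ ($a{\left(y \right)} = 5 + \left(-4\right)^{2} - -12 = 5 + 16 + 12 = 33$)
$\left(119 + 16\right) a{\left(9 \right)} = \left(119 + 16\right) 33 = 135 \cdot 33 = 4455$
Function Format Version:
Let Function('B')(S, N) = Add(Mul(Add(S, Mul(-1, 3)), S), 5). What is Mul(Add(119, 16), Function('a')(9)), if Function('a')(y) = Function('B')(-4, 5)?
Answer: 4455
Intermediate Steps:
Function('B')(S, N) = Add(5, Mul(S, Add(-3, S))) (Function('B')(S, N) = Add(Mul(Add(S, -3), S), 5) = Add(Mul(Add(-3, S), S), 5) = Add(Mul(S, Add(-3, S)), 5) = Add(5, Mul(S, Add(-3, S))))
Function('a')(y) = 33 (Function('a')(y) = Add(5, Pow(-4, 2), Mul(-3, -4)) = Add(5, 16, 12) = 33)
Mul(Add(119, 16), Function('a')(9)) = Mul(Add(119, 16), 33) = Mul(135, 33) = 4455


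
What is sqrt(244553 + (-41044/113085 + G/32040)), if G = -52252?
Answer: sqrt(1223304137322219470)/2236570 ≈ 494.52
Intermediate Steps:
sqrt(244553 + (-41044/113085 + G/32040)) = sqrt(244553 + (-41044/113085 - 52252/32040)) = sqrt(244553 + (-41044*1/113085 - 52252*1/32040)) = sqrt(244553 + (-41044/113085 - 13063/8010)) = sqrt(244553 - 4459239/2236570) = sqrt(546955443971/2236570) = sqrt(1223304137322219470)/2236570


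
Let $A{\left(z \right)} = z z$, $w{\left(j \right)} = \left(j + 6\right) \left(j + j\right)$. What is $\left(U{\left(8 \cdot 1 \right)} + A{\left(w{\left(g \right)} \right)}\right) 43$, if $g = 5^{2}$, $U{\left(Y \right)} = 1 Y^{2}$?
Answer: $103310252$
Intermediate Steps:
$U{\left(Y \right)} = Y^{2}$
$g = 25$
$w{\left(j \right)} = 2 j \left(6 + j\right)$ ($w{\left(j \right)} = \left(6 + j\right) 2 j = 2 j \left(6 + j\right)$)
$A{\left(z \right)} = z^{2}$
$\left(U{\left(8 \cdot 1 \right)} + A{\left(w{\left(g \right)} \right)}\right) 43 = \left(\left(8 \cdot 1\right)^{2} + \left(2 \cdot 25 \left(6 + 25\right)\right)^{2}\right) 43 = \left(8^{2} + \left(2 \cdot 25 \cdot 31\right)^{2}\right) 43 = \left(64 + 1550^{2}\right) 43 = \left(64 + 2402500\right) 43 = 2402564 \cdot 43 = 103310252$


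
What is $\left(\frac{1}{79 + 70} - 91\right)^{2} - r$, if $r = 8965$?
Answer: $- \frac{15212601}{22201} \approx -685.22$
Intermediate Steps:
$\left(\frac{1}{79 + 70} - 91\right)^{2} - r = \left(\frac{1}{79 + 70} - 91\right)^{2} - 8965 = \left(\frac{1}{149} - 91\right)^{2} - 8965 = \left(- \frac{13558}{149}\right)^{2} - 8965 = \frac{183819364}{22201} - 8965 = - \frac{15212601}{22201}$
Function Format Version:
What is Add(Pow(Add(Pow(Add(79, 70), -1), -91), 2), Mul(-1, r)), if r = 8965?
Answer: Rational(-15212601, 22201) ≈ -685.22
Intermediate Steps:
Add(Pow(Add(Pow(Add(79, 70), -1), -91), 2), Mul(-1, r)) = Add(Pow(Add(Pow(Add(79, 70), -1), -91), 2), Mul(-1, 8965)) = Add(Pow(Add(Pow(149, -1), -91), 2), -8965) = Add(Pow(Add(Rational(1, 149), -91), 2), -8965) = Add(Pow(Rational(-13558, 149), 2), -8965) = Add(Rational(183819364, 22201), -8965) = Rational(-15212601, 22201)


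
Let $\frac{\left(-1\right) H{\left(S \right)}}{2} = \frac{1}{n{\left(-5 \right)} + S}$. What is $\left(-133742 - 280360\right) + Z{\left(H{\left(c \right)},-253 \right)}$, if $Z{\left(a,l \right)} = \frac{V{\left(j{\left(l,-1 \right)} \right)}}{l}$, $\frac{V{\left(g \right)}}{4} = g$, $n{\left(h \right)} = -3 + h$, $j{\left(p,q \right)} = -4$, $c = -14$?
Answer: $- \frac{104767790}{253} \approx -4.141 \cdot 10^{5}$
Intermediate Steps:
$V{\left(g \right)} = 4 g$
$H{\left(S \right)} = - \frac{2}{-8 + S}$ ($H{\left(S \right)} = - \frac{2}{\left(-3 - 5\right) + S} = - \frac{2}{-8 + S}$)
$Z{\left(a,l \right)} = - \frac{16}{l}$ ($Z{\left(a,l \right)} = \frac{4 \left(-4\right)}{l} = - \frac{16}{l}$)
$\left(-133742 - 280360\right) + Z{\left(H{\left(c \right)},-253 \right)} = \left(-133742 - 280360\right) - \frac{16}{-253} = -414102 - - \frac{16}{253} = -414102 + \frac{16}{253} = - \frac{104767790}{253}$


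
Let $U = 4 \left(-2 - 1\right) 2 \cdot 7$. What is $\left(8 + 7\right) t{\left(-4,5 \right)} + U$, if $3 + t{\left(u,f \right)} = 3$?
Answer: $-168$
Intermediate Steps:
$t{\left(u,f \right)} = 0$ ($t{\left(u,f \right)} = -3 + 3 = 0$)
$U = -168$ ($U = 4 \left(-2 - 1\right) 2 \cdot 7 = 4 \left(-3\right) 2 \cdot 7 = \left(-12\right) 2 \cdot 7 = \left(-24\right) 7 = -168$)
$\left(8 + 7\right) t{\left(-4,5 \right)} + U = \left(8 + 7\right) 0 - 168 = 15 \cdot 0 - 168 = 0 - 168 = -168$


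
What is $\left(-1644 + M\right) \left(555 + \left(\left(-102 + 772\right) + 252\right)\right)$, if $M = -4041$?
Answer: $-8396745$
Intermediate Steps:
$\left(-1644 + M\right) \left(555 + \left(\left(-102 + 772\right) + 252\right)\right) = \left(-1644 - 4041\right) \left(555 + \left(\left(-102 + 772\right) + 252\right)\right) = - 5685 \left(555 + \left(670 + 252\right)\right) = - 5685 \left(555 + 922\right) = \left(-5685\right) 1477 = -8396745$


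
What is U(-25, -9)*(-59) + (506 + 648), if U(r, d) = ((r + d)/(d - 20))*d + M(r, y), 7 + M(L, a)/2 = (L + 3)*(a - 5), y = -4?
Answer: -602082/29 ≈ -20761.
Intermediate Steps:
M(L, a) = -14 + 2*(-5 + a)*(3 + L) (M(L, a) = -14 + 2*((L + 3)*(a - 5)) = -14 + 2*((3 + L)*(-5 + a)) = -14 + 2*((-5 + a)*(3 + L)) = -14 + 2*(-5 + a)*(3 + L))
U(r, d) = -68 - 18*r + d*(d + r)/(-20 + d) (U(r, d) = ((r + d)/(d - 20))*d + (-44 - 10*r + 6*(-4) + 2*r*(-4)) = ((d + r)/(-20 + d))*d + (-44 - 10*r - 24 - 8*r) = ((d + r)/(-20 + d))*d + (-68 - 18*r) = d*(d + r)/(-20 + d) + (-68 - 18*r) = -68 - 18*r + d*(d + r)/(-20 + d))
U(-25, -9)*(-59) + (506 + 648) = ((1360 + (-9)**2 - 68*(-9) + 360*(-25) - 17*(-9)*(-25))/(-20 - 9))*(-59) + (506 + 648) = ((1360 + 81 + 612 - 9000 - 3825)/(-29))*(-59) + 1154 = -1/29*(-10772)*(-59) + 1154 = (10772/29)*(-59) + 1154 = -635548/29 + 1154 = -602082/29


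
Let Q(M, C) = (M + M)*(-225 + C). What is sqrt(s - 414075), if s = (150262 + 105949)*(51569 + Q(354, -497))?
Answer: 4*I*sqrt(7359798947) ≈ 3.4316e+5*I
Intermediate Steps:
Q(M, C) = 2*M*(-225 + C) (Q(M, C) = (2*M)*(-225 + C) = 2*M*(-225 + C))
s = -117756369077 (s = (150262 + 105949)*(51569 + 2*354*(-225 - 497)) = 256211*(51569 + 2*354*(-722)) = 256211*(51569 - 511176) = 256211*(-459607) = -117756369077)
sqrt(s - 414075) = sqrt(-117756369077 - 414075) = sqrt(-117756783152) = 4*I*sqrt(7359798947)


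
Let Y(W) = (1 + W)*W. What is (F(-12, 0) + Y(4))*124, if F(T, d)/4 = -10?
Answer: -2480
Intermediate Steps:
F(T, d) = -40 (F(T, d) = 4*(-10) = -40)
Y(W) = W*(1 + W)
(F(-12, 0) + Y(4))*124 = (-40 + 4*(1 + 4))*124 = (-40 + 4*5)*124 = (-40 + 20)*124 = -20*124 = -2480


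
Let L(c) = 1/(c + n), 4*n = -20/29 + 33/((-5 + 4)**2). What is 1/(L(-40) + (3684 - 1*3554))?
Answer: 3703/481274 ≈ 0.0076942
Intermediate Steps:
n = 937/116 (n = (-20/29 + 33/((-5 + 4)**2))/4 = (-20*1/29 + 33/((-1)**2))/4 = (-20/29 + 33/1)/4 = (-20/29 + 33*1)/4 = (-20/29 + 33)/4 = (1/4)*(937/29) = 937/116 ≈ 8.0776)
L(c) = 1/(937/116 + c) (L(c) = 1/(c + 937/116) = 1/(937/116 + c))
1/(L(-40) + (3684 - 1*3554)) = 1/(116/(937 + 116*(-40)) + (3684 - 1*3554)) = 1/(116/(937 - 4640) + (3684 - 3554)) = 1/(116/(-3703) + 130) = 1/(116*(-1/3703) + 130) = 1/(-116/3703 + 130) = 1/(481274/3703) = 3703/481274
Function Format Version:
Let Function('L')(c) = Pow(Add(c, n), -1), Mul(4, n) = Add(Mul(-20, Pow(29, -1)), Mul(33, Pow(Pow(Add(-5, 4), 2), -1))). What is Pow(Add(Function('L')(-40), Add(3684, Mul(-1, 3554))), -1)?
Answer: Rational(3703, 481274) ≈ 0.0076942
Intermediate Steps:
n = Rational(937, 116) (n = Mul(Rational(1, 4), Add(Mul(-20, Pow(29, -1)), Mul(33, Pow(Pow(Add(-5, 4), 2), -1)))) = Mul(Rational(1, 4), Add(Mul(-20, Rational(1, 29)), Mul(33, Pow(Pow(-1, 2), -1)))) = Mul(Rational(1, 4), Add(Rational(-20, 29), Mul(33, Pow(1, -1)))) = Mul(Rational(1, 4), Add(Rational(-20, 29), Mul(33, 1))) = Mul(Rational(1, 4), Add(Rational(-20, 29), 33)) = Mul(Rational(1, 4), Rational(937, 29)) = Rational(937, 116) ≈ 8.0776)
Function('L')(c) = Pow(Add(Rational(937, 116), c), -1) (Function('L')(c) = Pow(Add(c, Rational(937, 116)), -1) = Pow(Add(Rational(937, 116), c), -1))
Pow(Add(Function('L')(-40), Add(3684, Mul(-1, 3554))), -1) = Pow(Add(Mul(116, Pow(Add(937, Mul(116, -40)), -1)), Add(3684, Mul(-1, 3554))), -1) = Pow(Add(Mul(116, Pow(Add(937, -4640), -1)), Add(3684, -3554)), -1) = Pow(Add(Mul(116, Pow(-3703, -1)), 130), -1) = Pow(Add(Mul(116, Rational(-1, 3703)), 130), -1) = Pow(Add(Rational(-116, 3703), 130), -1) = Pow(Rational(481274, 3703), -1) = Rational(3703, 481274)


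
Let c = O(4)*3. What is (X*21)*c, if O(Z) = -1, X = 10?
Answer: -630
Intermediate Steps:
c = -3 (c = -1*3 = -3)
(X*21)*c = (10*21)*(-3) = 210*(-3) = -630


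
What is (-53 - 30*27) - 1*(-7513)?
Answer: 6650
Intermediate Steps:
(-53 - 30*27) - 1*(-7513) = (-53 - 810) + 7513 = -863 + 7513 = 6650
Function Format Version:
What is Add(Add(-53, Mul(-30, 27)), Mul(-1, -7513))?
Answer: 6650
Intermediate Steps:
Add(Add(-53, Mul(-30, 27)), Mul(-1, -7513)) = Add(Add(-53, -810), 7513) = Add(-863, 7513) = 6650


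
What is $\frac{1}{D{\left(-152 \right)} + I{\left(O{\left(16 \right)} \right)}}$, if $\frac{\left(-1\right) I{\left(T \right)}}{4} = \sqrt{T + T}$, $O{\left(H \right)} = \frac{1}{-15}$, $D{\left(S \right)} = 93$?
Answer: $\frac{1395}{129767} + \frac{4 i \sqrt{30}}{129767} \approx 0.01075 + 0.00016883 i$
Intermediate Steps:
$O{\left(H \right)} = - \frac{1}{15}$
$I{\left(T \right)} = - 4 \sqrt{2} \sqrt{T}$ ($I{\left(T \right)} = - 4 \sqrt{T + T} = - 4 \sqrt{2 T} = - 4 \sqrt{2} \sqrt{T}$)
$\frac{1}{D{\left(-152 \right)} + I{\left(O{\left(16 \right)} \right)}} = \frac{1}{93 - 4 \sqrt{2} \sqrt{- \frac{1}{15}}} = \frac{1}{93 - 4 \sqrt{2} \frac{i \sqrt{15}}{15}} = \frac{1}{93 - \frac{4 i \sqrt{30}}{15}}$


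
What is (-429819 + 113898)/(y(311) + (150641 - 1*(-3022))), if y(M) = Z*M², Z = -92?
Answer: 315921/8744669 ≈ 0.036127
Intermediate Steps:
y(M) = -92*M²
(-429819 + 113898)/(y(311) + (150641 - 1*(-3022))) = (-429819 + 113898)/(-92*311² + (150641 - 1*(-3022))) = -315921/(-92*96721 + (150641 + 3022)) = -315921/(-8898332 + 153663) = -315921/(-8744669) = -315921*(-1/8744669) = 315921/8744669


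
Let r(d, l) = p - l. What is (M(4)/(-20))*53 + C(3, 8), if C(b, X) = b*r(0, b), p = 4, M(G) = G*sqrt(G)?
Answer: -91/5 ≈ -18.200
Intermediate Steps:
M(G) = G**(3/2)
r(d, l) = 4 - l
C(b, X) = b*(4 - b)
(M(4)/(-20))*53 + C(3, 8) = (4**(3/2)/(-20))*53 + 3*(4 - 1*3) = (8*(-1/20))*53 + 3*(4 - 3) = -2/5*53 + 3*1 = -106/5 + 3 = -91/5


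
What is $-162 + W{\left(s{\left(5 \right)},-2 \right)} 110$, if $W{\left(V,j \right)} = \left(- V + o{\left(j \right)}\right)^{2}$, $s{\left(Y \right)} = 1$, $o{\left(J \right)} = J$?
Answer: $828$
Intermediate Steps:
$W{\left(V,j \right)} = \left(j - V\right)^{2}$ ($W{\left(V,j \right)} = \left(- V + j\right)^{2} = \left(j - V\right)^{2}$)
$-162 + W{\left(s{\left(5 \right)},-2 \right)} 110 = -162 + \left(1 - -2\right)^{2} \cdot 110 = -162 + \left(1 + 2\right)^{2} \cdot 110 = -162 + 3^{2} \cdot 110 = -162 + 9 \cdot 110 = -162 + 990 = 828$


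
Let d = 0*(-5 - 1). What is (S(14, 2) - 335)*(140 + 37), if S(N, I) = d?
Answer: -59295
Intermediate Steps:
d = 0 (d = 0*(-6) = 0)
S(N, I) = 0
(S(14, 2) - 335)*(140 + 37) = (0 - 335)*(140 + 37) = -335*177 = -59295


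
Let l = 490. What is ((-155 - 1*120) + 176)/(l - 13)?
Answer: -11/53 ≈ -0.20755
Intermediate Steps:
((-155 - 1*120) + 176)/(l - 13) = ((-155 - 1*120) + 176)/(490 - 13) = ((-155 - 120) + 176)/477 = (-275 + 176)*(1/477) = -99*1/477 = -11/53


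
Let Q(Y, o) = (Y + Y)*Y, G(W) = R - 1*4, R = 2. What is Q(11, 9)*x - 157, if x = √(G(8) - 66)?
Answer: -157 + 484*I*√17 ≈ -157.0 + 1995.6*I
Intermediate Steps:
G(W) = -2 (G(W) = 2 - 1*4 = 2 - 4 = -2)
Q(Y, o) = 2*Y² (Q(Y, o) = (2*Y)*Y = 2*Y²)
x = 2*I*√17 (x = √(-2 - 66) = √(-68) = 2*I*√17 ≈ 8.2462*I)
Q(11, 9)*x - 157 = (2*11²)*(2*I*√17) - 157 = (2*121)*(2*I*√17) - 157 = 242*(2*I*√17) - 157 = 484*I*√17 - 157 = -157 + 484*I*√17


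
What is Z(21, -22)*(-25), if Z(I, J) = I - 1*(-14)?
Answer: -875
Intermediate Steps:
Z(I, J) = 14 + I (Z(I, J) = I + 14 = 14 + I)
Z(21, -22)*(-25) = (14 + 21)*(-25) = 35*(-25) = -875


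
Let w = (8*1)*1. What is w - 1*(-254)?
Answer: 262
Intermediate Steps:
w = 8 (w = 8*1 = 8)
w - 1*(-254) = 8 - 1*(-254) = 8 + 254 = 262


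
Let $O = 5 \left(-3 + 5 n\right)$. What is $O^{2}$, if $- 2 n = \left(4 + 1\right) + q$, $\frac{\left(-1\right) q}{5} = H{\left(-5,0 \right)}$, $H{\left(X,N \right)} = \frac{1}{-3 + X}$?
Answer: $\frac{1863225}{256} \approx 7278.2$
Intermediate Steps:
$q = \frac{5}{8}$ ($q = - \frac{5}{-3 - 5} = - \frac{5}{-8} = \left(-5\right) \left(- \frac{1}{8}\right) = \frac{5}{8} \approx 0.625$)
$n = - \frac{45}{16}$ ($n = - \frac{\left(4 + 1\right) + \frac{5}{8}}{2} = - \frac{5 + \frac{5}{8}}{2} = \left(- \frac{1}{2}\right) \frac{45}{8} = - \frac{45}{16} \approx -2.8125$)
$O = - \frac{1365}{16}$ ($O = 5 \left(-3 + 5 \left(- \frac{45}{16}\right)\right) = 5 \left(-3 - \frac{225}{16}\right) = 5 \left(- \frac{273}{16}\right) = - \frac{1365}{16} \approx -85.313$)
$O^{2} = \left(- \frac{1365}{16}\right)^{2} = \frac{1863225}{256}$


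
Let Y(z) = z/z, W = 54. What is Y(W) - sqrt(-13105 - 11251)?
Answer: 1 - 2*I*sqrt(6089) ≈ 1.0 - 156.06*I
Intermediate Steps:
Y(z) = 1
Y(W) - sqrt(-13105 - 11251) = 1 - sqrt(-13105 - 11251) = 1 - sqrt(-24356) = 1 - 2*I*sqrt(6089)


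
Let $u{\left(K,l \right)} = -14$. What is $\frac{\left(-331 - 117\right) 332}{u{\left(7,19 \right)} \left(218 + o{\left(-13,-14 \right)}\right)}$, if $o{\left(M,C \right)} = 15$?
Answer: $\frac{10624}{233} \approx 45.597$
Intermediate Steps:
$\frac{\left(-331 - 117\right) 332}{u{\left(7,19 \right)} \left(218 + o{\left(-13,-14 \right)}\right)} = \frac{\left(-331 - 117\right) 332}{\left(-14\right) \left(218 + 15\right)} = \frac{\left(-448\right) 332}{\left(-14\right) 233} = - \frac{148736}{-3262} = \left(-148736\right) \left(- \frac{1}{3262}\right) = \frac{10624}{233}$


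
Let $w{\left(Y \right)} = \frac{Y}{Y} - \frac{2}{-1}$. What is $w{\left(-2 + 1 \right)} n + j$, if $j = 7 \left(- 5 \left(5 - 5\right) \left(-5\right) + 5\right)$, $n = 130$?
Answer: $425$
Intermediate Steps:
$w{\left(Y \right)} = 3$ ($w{\left(Y \right)} = 1 - -2 = 1 + 2 = 3$)
$j = 35$ ($j = 7 \left(- 5 \cdot 0 \left(-5\right) + 5\right) = 7 \left(\left(-5\right) 0 + 5\right) = 7 \left(0 + 5\right) = 7 \cdot 5 = 35$)
$w{\left(-2 + 1 \right)} n + j = 3 \cdot 130 + 35 = 390 + 35 = 425$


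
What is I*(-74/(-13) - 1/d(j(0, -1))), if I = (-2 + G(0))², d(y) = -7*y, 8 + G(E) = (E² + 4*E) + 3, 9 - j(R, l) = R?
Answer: 32725/117 ≈ 279.70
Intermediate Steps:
j(R, l) = 9 - R
G(E) = -5 + E² + 4*E (G(E) = -8 + ((E² + 4*E) + 3) = -8 + (3 + E² + 4*E) = -5 + E² + 4*E)
I = 49 (I = (-2 + (-5 + 0² + 4*0))² = (-2 + (-5 + 0 + 0))² = (-2 - 5)² = (-7)² = 49)
I*(-74/(-13) - 1/d(j(0, -1))) = 49*(-74/(-13) - 1/((-7*(9 - 1*0)))) = 49*(-74*(-1/13) - 1/((-7*(9 + 0)))) = 49*(74/13 - 1/((-7*9))) = 49*(74/13 - 1/(-63)) = 49*(74/13 - 1*(-1/63)) = 49*(74/13 + 1/63) = 49*(4675/819) = 32725/117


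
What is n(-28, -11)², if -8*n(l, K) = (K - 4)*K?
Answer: 27225/64 ≈ 425.39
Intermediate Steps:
n(l, K) = -K*(-4 + K)/8 (n(l, K) = -(K - 4)*K/8 = -(-4 + K)*K/8 = -K*(-4 + K)/8)
n(-28, -11)² = ((⅛)*(-11)*(4 - 1*(-11)))² = ((⅛)*(-11)*(4 + 11))² = ((⅛)*(-11)*15)² = (-165/8)² = 27225/64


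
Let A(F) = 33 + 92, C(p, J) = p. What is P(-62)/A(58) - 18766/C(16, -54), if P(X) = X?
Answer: -1173371/1000 ≈ -1173.4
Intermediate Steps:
A(F) = 125
P(-62)/A(58) - 18766/C(16, -54) = -62/125 - 18766/16 = -62*1/125 - 18766*1/16 = -62/125 - 9383/8 = -1173371/1000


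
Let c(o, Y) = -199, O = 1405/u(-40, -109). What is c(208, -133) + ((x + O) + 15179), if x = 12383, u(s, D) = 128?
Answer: 3503869/128 ≈ 27374.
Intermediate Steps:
O = 1405/128 ≈ 10.977
c(208, -133) + ((x + O) + 15179) = -199 + ((12383 + 1405/128) + 15179) = -199 + (1586429/128 + 15179) = -199 + 3529341/128 = 3503869/128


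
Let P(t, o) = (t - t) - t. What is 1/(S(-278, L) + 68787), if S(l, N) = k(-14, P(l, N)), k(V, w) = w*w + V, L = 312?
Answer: 1/146057 ≈ 6.8466e-6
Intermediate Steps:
P(t, o) = -t (P(t, o) = 0 - t = -t)
k(V, w) = V + w**2 (k(V, w) = w**2 + V = V + w**2)
S(l, N) = -14 + l**2 (S(l, N) = -14 + (-l)**2 = -14 + l**2)
1/(S(-278, L) + 68787) = 1/((-14 + (-278)**2) + 68787) = 1/((-14 + 77284) + 68787) = 1/(77270 + 68787) = 1/146057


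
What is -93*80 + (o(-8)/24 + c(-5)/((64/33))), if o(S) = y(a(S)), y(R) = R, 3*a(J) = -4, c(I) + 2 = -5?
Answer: -4287551/576 ≈ -7443.7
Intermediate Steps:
c(I) = -7 (c(I) = -2 - 5 = -7)
a(J) = -4/3 (a(J) = (⅓)*(-4) = -4/3)
o(S) = -4/3
-93*80 + (o(-8)/24 + c(-5)/((64/33))) = -93*80 + (-4/3/24 - 7/(64/33)) = -7440 + (-4/3*1/24 - 7/(64*(1/33))) = -7440 + (-1/18 - 7/64/33) = -7440 + (-1/18 - 7*33/64) = -7440 + (-1/18 - 231/64) = -7440 - 2111/576 = -4287551/576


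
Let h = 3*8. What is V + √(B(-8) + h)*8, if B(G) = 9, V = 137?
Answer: 137 + 8*√33 ≈ 182.96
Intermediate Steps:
h = 24
V + √(B(-8) + h)*8 = 137 + √(9 + 24)*8 = 137 + √33*8 = 137 + 8*√33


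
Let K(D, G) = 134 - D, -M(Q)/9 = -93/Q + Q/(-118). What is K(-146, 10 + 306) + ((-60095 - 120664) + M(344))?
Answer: -3662419889/20296 ≈ -1.8045e+5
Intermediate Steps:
M(Q) = 837/Q + 9*Q/118 (M(Q) = -9*(-93/Q + Q/(-118)) = -9*(-93/Q + Q*(-1/118)) = -9*(-93/Q - Q/118) = 837/Q + 9*Q/118)
K(-146, 10 + 306) + ((-60095 - 120664) + M(344)) = (134 - 1*(-146)) + ((-60095 - 120664) + (837/344 + (9/118)*344)) = (134 + 146) + (-180759 + (837*(1/344) + 1548/59)) = 280 + (-180759 + (837/344 + 1548/59)) = 280 + (-180759 + 581895/20296) = 280 - 3668102769/20296 = -3662419889/20296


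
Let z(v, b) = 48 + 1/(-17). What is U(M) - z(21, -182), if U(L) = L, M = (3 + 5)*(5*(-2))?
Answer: -2175/17 ≈ -127.94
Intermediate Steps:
z(v, b) = 815/17 (z(v, b) = 48 - 1/17 = 815/17)
M = -80 (M = 8*(-10) = -80)
U(M) - z(21, -182) = -80 - 1*815/17 = -80 - 815/17 = -2175/17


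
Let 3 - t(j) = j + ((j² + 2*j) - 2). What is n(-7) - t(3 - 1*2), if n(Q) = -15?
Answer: -16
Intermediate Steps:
t(j) = 5 - j² - 3*j (t(j) = 3 - (j + ((j² + 2*j) - 2)) = 3 - (j + (-2 + j² + 2*j)) = 3 - (-2 + j² + 3*j) = 3 + (2 - j² - 3*j) = 5 - j² - 3*j)
n(-7) - t(3 - 1*2) = -15 - (5 - (3 - 1*2)² - 3*(3 - 1*2)) = -15 - (5 - (3 - 2)² - 3*(3 - 2)) = -15 - (5 - 1*1² - 3*1) = -15 - (5 - 1*1 - 3) = -15 - (5 - 1 - 3) = -15 - 1*1 = -15 - 1 = -16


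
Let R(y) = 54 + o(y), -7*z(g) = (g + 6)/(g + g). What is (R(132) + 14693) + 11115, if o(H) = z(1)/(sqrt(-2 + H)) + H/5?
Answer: 129442/5 - sqrt(130)/260 ≈ 25888.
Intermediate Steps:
z(g) = -(6 + g)/(14*g) (z(g) = -(g + 6)/(7*(g + g)) = -(6 + g)/(7*(2*g)) = -(6 + g)*1/(2*g)/7 = -(6 + g)/(14*g))
o(H) = -1/(2*sqrt(-2 + H)) + H/5 (o(H) = ((1/14)*(-6 - 1*1)/1)/(sqrt(-2 + H)) + H/5 = ((1/14)*1*(-6 - 1))/sqrt(-2 + H) + H*(1/5) = ((1/14)*1*(-7))/sqrt(-2 + H) + H/5 = -1/(2*sqrt(-2 + H)) + H/5)
R(y) = 54 - 1/(2*sqrt(-2 + y)) + y/5 (R(y) = 54 + (-1/(2*sqrt(-2 + y)) + y/5) = 54 - 1/(2*sqrt(-2 + y)) + y/5)
(R(132) + 14693) + 11115 = ((54 - 1/(2*sqrt(-2 + 132)) + (1/5)*132) + 14693) + 11115 = ((54 - sqrt(130)/260 + 132/5) + 14693) + 11115 = ((402/5 - sqrt(130)/260) + 14693) + 11115 = (73867/5 - sqrt(130)/260) + 11115 = 129442/5 - sqrt(130)/260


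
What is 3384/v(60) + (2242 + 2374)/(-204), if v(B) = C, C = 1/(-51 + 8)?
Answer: -7422266/51 ≈ -1.4553e+5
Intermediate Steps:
C = -1/43 (C = 1/(-43) = -1/43 ≈ -0.023256)
v(B) = -1/43
3384/v(60) + (2242 + 2374)/(-204) = 3384/(-1/43) + (2242 + 2374)/(-204) = 3384*(-43) + 4616*(-1/204) = -145512 - 1154/51 = -7422266/51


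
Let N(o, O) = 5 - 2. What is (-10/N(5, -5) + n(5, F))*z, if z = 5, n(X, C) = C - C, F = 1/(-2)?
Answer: -50/3 ≈ -16.667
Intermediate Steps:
F = -1/2 ≈ -0.50000
N(o, O) = 3
n(X, C) = 0
(-10/N(5, -5) + n(5, F))*z = (-10/3 + 0)*5 = -10/3*5 = -50/3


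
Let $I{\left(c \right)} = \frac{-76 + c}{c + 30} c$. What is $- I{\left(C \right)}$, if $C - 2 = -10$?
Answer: $- \frac{336}{11} \approx -30.545$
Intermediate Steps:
$C = -8$ ($C = 2 - 10 = -8$)
$I{\left(c \right)} = \frac{c \left(-76 + c\right)}{30 + c}$ ($I{\left(c \right)} = \frac{-76 + c}{30 + c} c = \frac{c \left(-76 + c\right)}{30 + c}$)
$- I{\left(C \right)} = - \frac{\left(-8\right) \left(-76 - 8\right)}{30 - 8} = - \frac{\left(-8\right) \left(-84\right)}{22} = \left(-1\right) \frac{336}{11} = - \frac{336}{11}$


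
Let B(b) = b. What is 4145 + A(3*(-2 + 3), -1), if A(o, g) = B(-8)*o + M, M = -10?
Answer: 4111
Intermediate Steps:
A(o, g) = -10 - 8*o (A(o, g) = -8*o - 10 = -10 - 8*o)
4145 + A(3*(-2 + 3), -1) = 4145 + (-10 - 24*(-2 + 3)) = 4145 + (-10 - 24) = 4145 - 34 = 4111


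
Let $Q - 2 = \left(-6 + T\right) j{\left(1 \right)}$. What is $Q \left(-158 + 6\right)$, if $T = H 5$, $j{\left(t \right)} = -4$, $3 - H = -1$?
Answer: $8208$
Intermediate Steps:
$H = 4$ ($H = 3 - -1 = 3 + 1 = 4$)
$T = 20$ ($T = 4 \cdot 5 = 20$)
$Q = -54$ ($Q = 2 + \left(-6 + 20\right) \left(-4\right) = 2 + 14 \left(-4\right) = 2 - 56 = -54$)
$Q \left(-158 + 6\right) = - 54 \left(-158 + 6\right) = \left(-54\right) \left(-152\right) = 8208$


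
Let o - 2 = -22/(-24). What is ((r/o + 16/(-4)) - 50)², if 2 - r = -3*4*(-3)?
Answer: 5280804/1225 ≈ 4310.9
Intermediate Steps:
r = -34 (r = 2 - (-3*4)*(-3) = 2 - (-12)*(-3) = 2 - 1*36 = 2 - 36 = -34)
o = 35/12 (o = 2 - 22/(-24) = 2 - 22*(-1/24) = 2 + 11/12 = 35/12 ≈ 2.9167)
((r/o + 16/(-4)) - 50)² = ((-34/35/12 + 16/(-4)) - 50)² = ((-34*12/35 + 16*(-¼)) - 50)² = ((-408/35 - 4) - 50)² = (-548/35 - 50)² = (-2298/35)² = 5280804/1225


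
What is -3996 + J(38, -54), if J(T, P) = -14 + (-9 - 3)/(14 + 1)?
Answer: -20054/5 ≈ -4010.8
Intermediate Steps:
J(T, P) = -74/5 (J(T, P) = -14 - 12/15 = -14 - 12*1/15 = -14 - ⅘ = -74/5)
-3996 + J(38, -54) = -3996 - 74/5 = -20054/5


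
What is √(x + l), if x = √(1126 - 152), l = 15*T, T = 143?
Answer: √(2145 + √974) ≈ 46.650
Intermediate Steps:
l = 2145 (l = 15*143 = 2145)
x = √974 ≈ 31.209
√(x + l) = √(√974 + 2145) = √(2145 + √974)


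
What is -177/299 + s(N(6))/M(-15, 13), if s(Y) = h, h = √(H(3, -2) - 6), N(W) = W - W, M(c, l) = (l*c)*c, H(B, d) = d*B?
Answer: -177/299 + 2*I*√3/2925 ≈ -0.59197 + 0.0011843*I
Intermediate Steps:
H(B, d) = B*d
M(c, l) = l*c² (M(c, l) = (c*l)*c = l*c²)
N(W) = 0
h = 2*I*√3 (h = √(3*(-2) - 6) = √(-6 - 6) = √(-12) = 2*I*√3 ≈ 3.4641*I)
s(Y) = 2*I*√3
-177/299 + s(N(6))/M(-15, 13) = -177/299 + (2*I*√3)/((13*(-15)²)) = -177*1/299 + (2*I*√3)/((13*225)) = -177/299 + (2*I*√3)/2925 = -177/299 + (2*I*√3)*(1/2925) = -177/299 + 2*I*√3/2925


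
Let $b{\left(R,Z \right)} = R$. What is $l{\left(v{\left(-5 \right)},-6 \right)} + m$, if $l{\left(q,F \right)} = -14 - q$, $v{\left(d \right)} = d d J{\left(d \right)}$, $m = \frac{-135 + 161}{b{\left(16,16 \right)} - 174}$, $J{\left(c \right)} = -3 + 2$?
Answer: $\frac{856}{79} \approx 10.835$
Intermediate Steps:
$J{\left(c \right)} = -1$
$m = - \frac{13}{79}$ ($m = \frac{-135 + 161}{16 - 174} = \frac{26}{-158} = 26 \left(- \frac{1}{158}\right) = - \frac{13}{79} \approx -0.16456$)
$v{\left(d \right)} = - d^{2}$ ($v{\left(d \right)} = d d \left(-1\right) = d^{2} \left(-1\right) = - d^{2}$)
$l{\left(v{\left(-5 \right)},-6 \right)} + m = \left(-14 - - \left(-5\right)^{2}\right) - \frac{13}{79} = \left(-14 - \left(-1\right) 25\right) - \frac{13}{79} = \left(-14 - -25\right) - \frac{13}{79} = \left(-14 + 25\right) - \frac{13}{79} = 11 - \frac{13}{79} = \frac{856}{79}$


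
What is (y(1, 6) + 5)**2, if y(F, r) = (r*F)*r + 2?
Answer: 1849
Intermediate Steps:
y(F, r) = 2 + F*r**2 (y(F, r) = (F*r)*r + 2 = F*r**2 + 2 = 2 + F*r**2)
(y(1, 6) + 5)**2 = ((2 + 1*6**2) + 5)**2 = ((2 + 1*36) + 5)**2 = ((2 + 36) + 5)**2 = (38 + 5)**2 = 43**2 = 1849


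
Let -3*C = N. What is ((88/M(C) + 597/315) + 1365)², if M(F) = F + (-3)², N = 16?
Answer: 21328849936/11025 ≈ 1.9346e+6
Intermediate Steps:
C = -16/3 (C = -⅓*16 = -16/3 ≈ -5.3333)
M(F) = 9 + F (M(F) = F + 9 = 9 + F)
((88/M(C) + 597/315) + 1365)² = ((88/(9 - 16/3) + 597/315) + 1365)² = ((88/(11/3) + 597*(1/315)) + 1365)² = ((88*(3/11) + 199/105) + 1365)² = ((24 + 199/105) + 1365)² = (2719/105 + 1365)² = (146044/105)² = 21328849936/11025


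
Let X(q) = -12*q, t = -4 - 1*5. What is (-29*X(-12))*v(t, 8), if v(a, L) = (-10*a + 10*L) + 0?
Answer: -709920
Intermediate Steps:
t = -9 (t = -4 - 5 = -9)
v(a, L) = -10*a + 10*L
(-29*X(-12))*v(t, 8) = (-(-348)*(-12))*(-10*(-9) + 10*8) = (-29*144)*(90 + 80) = -4176*170 = -709920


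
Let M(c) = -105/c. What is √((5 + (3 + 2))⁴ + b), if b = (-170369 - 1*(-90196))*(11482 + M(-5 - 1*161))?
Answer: I*√25367698068006/166 ≈ 30341.0*I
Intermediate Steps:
b = -152819118241/166 (b = (-170369 - 1*(-90196))*(11482 - 105/(-5 - 1*161)) = (-170369 + 90196)*(11482 - 105/(-5 - 161)) = -80173*(11482 - 105/(-166)) = -80173*(11482 - 105*(-1/166)) = -80173*(11482 + 105/166) = -80173*1906117/166 = -152819118241/166 ≈ -9.2060e+8)
√((5 + (3 + 2))⁴ + b) = √((5 + (3 + 2))⁴ - 152819118241/166) = √((5 + 5)⁴ - 152819118241/166) = √(10⁴ - 152819118241/166) = √(10000 - 152819118241/166) = √(-152817458241/166) = I*√25367698068006/166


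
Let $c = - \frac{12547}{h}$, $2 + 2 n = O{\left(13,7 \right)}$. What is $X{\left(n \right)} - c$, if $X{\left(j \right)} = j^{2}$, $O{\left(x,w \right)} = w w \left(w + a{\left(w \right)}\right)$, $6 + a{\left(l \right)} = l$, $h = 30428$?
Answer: $\frac{1157037247}{30428} \approx 38025.0$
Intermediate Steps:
$a{\left(l \right)} = -6 + l$
$O{\left(x,w \right)} = w^{2} \left(-6 + 2 w\right)$ ($O{\left(x,w \right)} = w w \left(w + \left(-6 + w\right)\right) = w^{2} \left(-6 + 2 w\right)$)
$n = 195$ ($n = -1 + \frac{2 \cdot 7^{2} \left(-3 + 7\right)}{2} = -1 + \frac{2 \cdot 49 \cdot 4}{2} = -1 + \frac{1}{2} \cdot 392 = -1 + 196 = 195$)
$c = - \frac{12547}{30428} \approx -0.41235$
$X{\left(n \right)} - c = 195^{2} - - \frac{12547}{30428} = 38025 + \frac{12547}{30428} = \frac{1157037247}{30428}$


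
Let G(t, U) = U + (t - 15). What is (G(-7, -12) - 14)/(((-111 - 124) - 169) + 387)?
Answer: 48/17 ≈ 2.8235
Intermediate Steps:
G(t, U) = -15 + U + t (G(t, U) = U + (-15 + t) = -15 + U + t)
(G(-7, -12) - 14)/(((-111 - 124) - 169) + 387) = ((-15 - 12 - 7) - 14)/(((-111 - 124) - 169) + 387) = (-34 - 14)/((-235 - 169) + 387) = -48/(-404 + 387) = -48/(-17) = -48*(-1/17) = 48/17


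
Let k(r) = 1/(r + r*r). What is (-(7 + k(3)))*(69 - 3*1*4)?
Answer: -1615/4 ≈ -403.75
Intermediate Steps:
k(r) = 1/(r + r**2)
(-(7 + k(3)))*(69 - 3*1*4) = (-(7 + 1/(3*(1 + 3))))*(69 - 3*1*4) = (-(7 + (1/3)/4))*(69 - 3*4) = (-(7 + (1/3)*(1/4)))*(69 - 12) = -(7 + 1/12)*57 = -1*85/12*57 = -85/12*57 = -1615/4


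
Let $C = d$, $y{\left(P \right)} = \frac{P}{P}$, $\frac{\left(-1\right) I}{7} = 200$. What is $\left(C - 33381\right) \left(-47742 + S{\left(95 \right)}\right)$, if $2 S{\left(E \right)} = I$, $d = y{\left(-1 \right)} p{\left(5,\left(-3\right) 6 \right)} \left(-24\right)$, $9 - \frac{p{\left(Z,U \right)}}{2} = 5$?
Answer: $1626343266$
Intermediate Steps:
$I = -1400$ ($I = \left(-7\right) 200 = -1400$)
$p{\left(Z,U \right)} = 8$ ($p{\left(Z,U \right)} = 18 - 10 = 8$)
$y{\left(P \right)} = 1$
$d = -192$ ($d = 1 \cdot 8 \left(-24\right) = 8 \left(-24\right) = -192$)
$C = -192$
$S{\left(E \right)} = -700$ ($S{\left(E \right)} = \frac{1}{2} \left(-1400\right) = -700$)
$\left(C - 33381\right) \left(-47742 + S{\left(95 \right)}\right) = \left(-192 - 33381\right) \left(-47742 - 700\right) = \left(-33573\right) \left(-48442\right) = 1626343266$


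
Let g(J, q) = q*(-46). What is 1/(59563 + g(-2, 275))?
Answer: 1/46913 ≈ 2.1316e-5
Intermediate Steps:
g(J, q) = -46*q
1/(59563 + g(-2, 275)) = 1/(59563 - 46*275) = 1/(59563 - 12650) = 1/46913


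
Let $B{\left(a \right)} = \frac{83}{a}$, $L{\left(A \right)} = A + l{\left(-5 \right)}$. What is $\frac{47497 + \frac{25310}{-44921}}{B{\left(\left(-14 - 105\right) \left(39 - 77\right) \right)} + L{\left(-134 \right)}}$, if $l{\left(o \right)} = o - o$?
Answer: $- \frac{3216027448298}{9072020555} \approx -354.5$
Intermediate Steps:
$l{\left(o \right)} = 0$
$L{\left(A \right)} = A$ ($L{\left(A \right)} = A + 0 = A$)
$\frac{47497 + \frac{25310}{-44921}}{B{\left(\left(-14 - 105\right) \left(39 - 77\right) \right)} + L{\left(-134 \right)}} = \frac{47497 + \frac{25310}{-44921}}{\frac{83}{\left(-14 - 105\right) \left(39 - 77\right)} - 134} = \frac{47497 + 25310 \left(- \frac{1}{44921}\right)}{\frac{83}{\left(-119\right) \left(-38\right)} - 134} = \frac{47497 - \frac{25310}{44921}}{\frac{83}{4522} - 134} = \frac{2133587427}{44921 \left(83 \cdot \frac{1}{4522} - 134\right)} = \frac{2133587427}{44921 \left(\frac{83}{4522} - 134\right)} = \frac{2133587427}{44921 \left(- \frac{605865}{4522}\right)} = \frac{2133587427}{44921} \left(- \frac{4522}{605865}\right) = - \frac{3216027448298}{9072020555}$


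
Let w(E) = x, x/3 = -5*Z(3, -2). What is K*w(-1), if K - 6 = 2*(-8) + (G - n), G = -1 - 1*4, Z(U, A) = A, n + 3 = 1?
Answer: -390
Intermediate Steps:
n = -2 (n = -3 + 1 = -2)
G = -5 (G = -1 - 4 = -5)
x = 30 (x = 3*(-5*(-2)) = 3*10 = 30)
w(E) = 30
K = -13 (K = 6 + (2*(-8) + (-5 - 1*(-2))) = 6 + (-16 + (-5 + 2)) = 6 + (-16 - 3) = 6 - 19 = -13)
K*w(-1) = -13*30 = -390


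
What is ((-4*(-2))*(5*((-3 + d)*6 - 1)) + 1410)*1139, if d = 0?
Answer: 740350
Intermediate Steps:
((-4*(-2))*(5*((-3 + d)*6 - 1)) + 1410)*1139 = ((-4*(-2))*(5*((-3 + 0)*6 - 1)) + 1410)*1139 = (8*(5*(-3*6 - 1)) + 1410)*1139 = (8*(5*(-18 - 1)) + 1410)*1139 = (8*(5*(-19)) + 1410)*1139 = (8*(-95) + 1410)*1139 = (-760 + 1410)*1139 = 650*1139 = 740350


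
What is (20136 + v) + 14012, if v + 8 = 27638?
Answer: 61778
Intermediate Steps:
v = 27630 (v = -8 + 27638 = 27630)
(20136 + v) + 14012 = (20136 + 27630) + 14012 = 47766 + 14012 = 61778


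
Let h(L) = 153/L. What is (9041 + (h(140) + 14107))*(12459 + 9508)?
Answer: 71192257191/140 ≈ 5.0852e+8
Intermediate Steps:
(9041 + (h(140) + 14107))*(12459 + 9508) = (9041 + (153/140 + 14107))*(12459 + 9508) = (9041 + (153*(1/140) + 14107))*21967 = (9041 + (153/140 + 14107))*21967 = (9041 + 1975133/140)*21967 = (3240873/140)*21967 = 71192257191/140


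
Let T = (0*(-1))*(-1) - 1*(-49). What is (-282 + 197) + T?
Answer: -36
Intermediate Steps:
T = 49 (T = 0*(-1) + 49 = 0 + 49 = 49)
(-282 + 197) + T = (-282 + 197) + 49 = -85 + 49 = -36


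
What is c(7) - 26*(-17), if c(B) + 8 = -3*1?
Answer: 431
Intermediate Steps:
c(B) = -11 (c(B) = -8 - 3*1 = -8 - 3 = -11)
c(7) - 26*(-17) = -11 - 26*(-17) = -11 + 442 = 431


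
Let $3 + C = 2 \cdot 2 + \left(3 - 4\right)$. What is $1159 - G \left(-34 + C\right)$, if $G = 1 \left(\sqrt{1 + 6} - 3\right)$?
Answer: $1057 + 34 \sqrt{7} \approx 1147.0$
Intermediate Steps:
$G = -3 + \sqrt{7}$ ($G = 1 \left(\sqrt{7} - 3\right) = 1 \left(-3 + \sqrt{7}\right) = -3 + \sqrt{7} \approx -0.35425$)
$C = 0$ ($C = -3 + \left(2 \cdot 2 + \left(3 - 4\right)\right) = -3 + \left(4 - 1\right) = -3 + 3 = 0$)
$1159 - G \left(-34 + C\right) = 1159 - \left(-3 + \sqrt{7}\right) \left(-34 + 0\right) = 1159 - \left(-3 + \sqrt{7}\right) \left(-34\right) = 1159 - \left(102 - 34 \sqrt{7}\right) = 1057 + 34 \sqrt{7}$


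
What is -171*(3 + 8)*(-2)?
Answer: 3762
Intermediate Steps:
-171*(3 + 8)*(-2) = -1881*(-2) = -171*(-22) = 3762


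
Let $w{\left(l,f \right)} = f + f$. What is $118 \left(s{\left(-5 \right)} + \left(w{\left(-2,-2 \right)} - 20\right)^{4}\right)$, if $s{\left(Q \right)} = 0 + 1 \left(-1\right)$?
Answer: $39149450$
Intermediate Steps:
$w{\left(l,f \right)} = 2 f$
$s{\left(Q \right)} = -1$ ($s{\left(Q \right)} = 0 - 1 = -1$)
$118 \left(s{\left(-5 \right)} + \left(w{\left(-2,-2 \right)} - 20\right)^{4}\right) = 118 \left(-1 + \left(2 \left(-2\right) - 20\right)^{4}\right) = 118 \left(-1 + \left(-4 - 20\right)^{4}\right) = 118 \left(-1 + \left(-24\right)^{4}\right) = 118 \left(-1 + 331776\right) = 118 \cdot 331775 = 39149450$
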